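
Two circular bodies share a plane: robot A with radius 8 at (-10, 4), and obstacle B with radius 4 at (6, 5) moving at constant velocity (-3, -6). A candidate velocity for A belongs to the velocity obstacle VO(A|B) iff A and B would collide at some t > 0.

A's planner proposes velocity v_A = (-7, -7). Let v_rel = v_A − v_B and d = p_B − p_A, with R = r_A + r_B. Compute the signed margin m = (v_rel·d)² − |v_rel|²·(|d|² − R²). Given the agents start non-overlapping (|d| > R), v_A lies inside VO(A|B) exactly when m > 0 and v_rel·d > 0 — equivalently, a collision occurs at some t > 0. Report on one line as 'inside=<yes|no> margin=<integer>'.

d = (16, 1),  |d|² = 257;  R = 8+4 = 12,  c = 257−12² = 113
v_rel = (-4, -1),  |v_rel|² = 17;  v_rel·d = (-4)·(16) + (-1)·(1) = -65
17·t² + 130·t + 113 = 0  ⇒  m = (-65)² − 17·113 = 2304
m = 2304 > 0,  v_rel·d = -65 < 0  ⇒  outside

inside=no margin=2304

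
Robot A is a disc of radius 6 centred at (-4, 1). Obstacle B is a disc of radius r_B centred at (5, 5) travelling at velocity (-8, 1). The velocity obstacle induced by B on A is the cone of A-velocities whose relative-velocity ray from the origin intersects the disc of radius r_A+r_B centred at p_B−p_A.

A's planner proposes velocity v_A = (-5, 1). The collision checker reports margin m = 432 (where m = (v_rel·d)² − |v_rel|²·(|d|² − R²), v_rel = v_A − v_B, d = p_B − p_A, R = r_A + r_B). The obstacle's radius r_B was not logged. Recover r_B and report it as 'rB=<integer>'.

m = 432
d = (9, 4);  v_rel = (3, 0),  |v_rel|² = 9
v_rel×d = (3)·(4) − (0)·(9) = 12
since m = R²·9 − 12²:  R² = (144 + 432) / 9 = 64
R = √64 = 8  ⇒  r_B = 8 − 6 = 2

rB=2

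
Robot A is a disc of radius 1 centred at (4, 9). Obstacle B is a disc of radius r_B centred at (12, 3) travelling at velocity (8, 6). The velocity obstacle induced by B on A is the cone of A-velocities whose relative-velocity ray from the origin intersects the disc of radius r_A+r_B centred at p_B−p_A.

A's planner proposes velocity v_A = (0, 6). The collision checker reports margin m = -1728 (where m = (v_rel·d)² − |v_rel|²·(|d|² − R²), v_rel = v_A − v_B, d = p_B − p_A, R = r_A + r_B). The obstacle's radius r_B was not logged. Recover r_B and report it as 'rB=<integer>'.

m = -1728
d = (8, -6);  v_rel = (-8, 0),  |v_rel|² = 64
v_rel×d = (-8)·(-6) − (0)·(8) = 48
since m = R²·64 − 48²:  R² = (2304 + -1728) / 64 = 9
R = √9 = 3  ⇒  r_B = 3 − 1 = 2

rB=2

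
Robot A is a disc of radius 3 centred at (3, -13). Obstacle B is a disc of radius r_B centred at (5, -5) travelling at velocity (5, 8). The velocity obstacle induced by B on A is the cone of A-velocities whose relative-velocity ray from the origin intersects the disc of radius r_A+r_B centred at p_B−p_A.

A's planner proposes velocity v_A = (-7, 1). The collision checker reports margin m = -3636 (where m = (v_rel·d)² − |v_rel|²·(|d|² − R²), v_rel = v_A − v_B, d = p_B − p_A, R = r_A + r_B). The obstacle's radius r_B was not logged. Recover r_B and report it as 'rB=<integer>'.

m = -3636
d = (2, 8);  v_rel = (-12, -7),  |v_rel|² = 193
v_rel×d = (-12)·(8) − (-7)·(2) = -82
since m = R²·193 − (-82)²:  R² = (6724 + -3636) / 193 = 16
R = √16 = 4  ⇒  r_B = 4 − 3 = 1

rB=1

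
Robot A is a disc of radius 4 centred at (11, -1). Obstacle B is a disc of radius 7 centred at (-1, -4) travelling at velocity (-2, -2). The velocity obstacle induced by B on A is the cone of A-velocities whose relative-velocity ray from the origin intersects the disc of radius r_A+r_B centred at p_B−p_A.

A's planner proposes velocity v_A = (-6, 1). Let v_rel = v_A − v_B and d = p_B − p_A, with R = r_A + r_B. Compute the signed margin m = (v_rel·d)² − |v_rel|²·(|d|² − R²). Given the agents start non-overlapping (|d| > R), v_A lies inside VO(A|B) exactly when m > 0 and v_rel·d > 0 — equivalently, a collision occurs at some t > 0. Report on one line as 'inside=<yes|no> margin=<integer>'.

d = (-12, -3),  |d|² = 153;  R = 4+7 = 11,  c = 153−11² = 32
v_rel = (-4, 3),  |v_rel|² = 25;  v_rel·d = (-4)·(-12) + (3)·(-3) = 39
25·t² − 78·t + 32 = 0  ⇒  m = 39² − 25·32 = 721
m = 721 > 0,  v_rel·d = 39 > 0  ⇒  inside

inside=yes margin=721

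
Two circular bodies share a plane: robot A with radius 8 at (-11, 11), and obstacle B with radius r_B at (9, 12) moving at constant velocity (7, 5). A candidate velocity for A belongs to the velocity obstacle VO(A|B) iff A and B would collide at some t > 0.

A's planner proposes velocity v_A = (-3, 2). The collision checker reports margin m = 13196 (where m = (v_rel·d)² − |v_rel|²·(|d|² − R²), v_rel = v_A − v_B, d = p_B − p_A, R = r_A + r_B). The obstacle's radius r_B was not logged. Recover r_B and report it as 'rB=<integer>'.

m = 13196
d = (20, 1);  v_rel = (-10, -3),  |v_rel|² = 109
v_rel×d = (-10)·(1) − (-3)·(20) = 50
since m = R²·109 − 50²:  R² = (2500 + 13196) / 109 = 144
R = √144 = 12  ⇒  r_B = 12 − 8 = 4

rB=4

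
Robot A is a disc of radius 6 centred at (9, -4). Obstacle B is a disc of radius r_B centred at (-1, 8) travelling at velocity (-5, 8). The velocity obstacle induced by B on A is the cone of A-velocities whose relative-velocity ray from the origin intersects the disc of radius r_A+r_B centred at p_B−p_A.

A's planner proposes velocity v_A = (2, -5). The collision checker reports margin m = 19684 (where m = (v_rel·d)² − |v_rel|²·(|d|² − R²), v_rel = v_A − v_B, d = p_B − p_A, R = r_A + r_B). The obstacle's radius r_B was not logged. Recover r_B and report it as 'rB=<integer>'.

m = 19684
d = (-10, 12);  v_rel = (7, -13),  |v_rel|² = 218
v_rel×d = (7)·(12) − (-13)·(-10) = -46
since m = R²·218 − (-46)²:  R² = (2116 + 19684) / 218 = 100
R = √100 = 10  ⇒  r_B = 10 − 6 = 4

rB=4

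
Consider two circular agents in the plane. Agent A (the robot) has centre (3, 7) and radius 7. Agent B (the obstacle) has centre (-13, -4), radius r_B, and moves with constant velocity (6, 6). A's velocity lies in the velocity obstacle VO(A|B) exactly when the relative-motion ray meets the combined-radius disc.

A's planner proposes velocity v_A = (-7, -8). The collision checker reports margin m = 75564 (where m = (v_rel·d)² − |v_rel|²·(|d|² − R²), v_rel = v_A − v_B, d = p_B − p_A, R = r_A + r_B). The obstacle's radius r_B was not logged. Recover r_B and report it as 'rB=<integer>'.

m = 75564
d = (-16, -11);  v_rel = (-13, -14),  |v_rel|² = 365
v_rel×d = (-13)·(-11) − (-14)·(-16) = -81
since m = R²·365 − (-81)²:  R² = (6561 + 75564) / 365 = 225
R = √225 = 15  ⇒  r_B = 15 − 7 = 8

rB=8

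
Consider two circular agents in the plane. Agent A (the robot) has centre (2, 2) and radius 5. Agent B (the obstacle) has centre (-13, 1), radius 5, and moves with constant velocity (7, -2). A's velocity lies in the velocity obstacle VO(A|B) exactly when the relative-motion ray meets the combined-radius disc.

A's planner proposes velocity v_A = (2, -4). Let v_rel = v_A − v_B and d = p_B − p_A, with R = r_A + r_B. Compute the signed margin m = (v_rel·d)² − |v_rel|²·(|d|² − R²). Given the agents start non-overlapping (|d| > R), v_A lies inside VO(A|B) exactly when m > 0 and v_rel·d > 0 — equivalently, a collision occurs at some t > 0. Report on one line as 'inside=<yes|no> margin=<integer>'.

d = (-15, -1),  |d|² = 226;  R = 5+5 = 10,  c = 226−10² = 126
v_rel = (-5, -2),  |v_rel|² = 29;  v_rel·d = (-5)·(-15) + (-2)·(-1) = 77
29·t² − 154·t + 126 = 0  ⇒  m = 77² − 29·126 = 2275
m = 2275 > 0,  v_rel·d = 77 > 0  ⇒  inside

inside=yes margin=2275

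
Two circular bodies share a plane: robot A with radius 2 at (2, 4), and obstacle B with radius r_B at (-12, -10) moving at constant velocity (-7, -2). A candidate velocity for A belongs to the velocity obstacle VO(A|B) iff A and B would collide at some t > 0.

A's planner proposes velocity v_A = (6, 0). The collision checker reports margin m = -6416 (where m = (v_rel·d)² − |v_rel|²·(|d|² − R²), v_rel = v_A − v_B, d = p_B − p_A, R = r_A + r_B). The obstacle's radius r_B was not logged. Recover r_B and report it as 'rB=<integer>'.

m = -6416
d = (-14, -14);  v_rel = (13, 2),  |v_rel|² = 173
v_rel×d = (13)·(-14) − (2)·(-14) = -154
since m = R²·173 − (-154)²:  R² = (23716 + -6416) / 173 = 100
R = √100 = 10  ⇒  r_B = 10 − 2 = 8

rB=8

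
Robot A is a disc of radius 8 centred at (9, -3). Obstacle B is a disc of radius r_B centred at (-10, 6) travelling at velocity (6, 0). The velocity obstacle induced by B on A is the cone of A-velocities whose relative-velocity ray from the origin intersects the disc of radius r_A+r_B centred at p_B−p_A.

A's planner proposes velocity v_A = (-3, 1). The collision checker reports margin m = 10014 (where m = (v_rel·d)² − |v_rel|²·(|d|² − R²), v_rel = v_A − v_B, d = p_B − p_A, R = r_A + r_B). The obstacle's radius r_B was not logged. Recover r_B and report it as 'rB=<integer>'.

m = 10014
d = (-19, 9);  v_rel = (-9, 1),  |v_rel|² = 82
v_rel×d = (-9)·(9) − (1)·(-19) = -62
since m = R²·82 − (-62)²:  R² = (3844 + 10014) / 82 = 169
R = √169 = 13  ⇒  r_B = 13 − 8 = 5

rB=5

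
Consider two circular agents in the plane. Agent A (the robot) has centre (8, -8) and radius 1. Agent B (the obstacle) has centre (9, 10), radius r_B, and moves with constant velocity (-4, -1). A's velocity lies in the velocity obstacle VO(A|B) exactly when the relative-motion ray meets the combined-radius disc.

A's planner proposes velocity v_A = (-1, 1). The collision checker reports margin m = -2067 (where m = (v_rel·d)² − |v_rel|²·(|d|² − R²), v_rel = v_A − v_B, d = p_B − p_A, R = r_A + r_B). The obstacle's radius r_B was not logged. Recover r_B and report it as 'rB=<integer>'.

m = -2067
d = (1, 18);  v_rel = (3, 2),  |v_rel|² = 13
v_rel×d = (3)·(18) − (2)·(1) = 52
since m = R²·13 − 52²:  R² = (2704 + -2067) / 13 = 49
R = √49 = 7  ⇒  r_B = 7 − 1 = 6

rB=6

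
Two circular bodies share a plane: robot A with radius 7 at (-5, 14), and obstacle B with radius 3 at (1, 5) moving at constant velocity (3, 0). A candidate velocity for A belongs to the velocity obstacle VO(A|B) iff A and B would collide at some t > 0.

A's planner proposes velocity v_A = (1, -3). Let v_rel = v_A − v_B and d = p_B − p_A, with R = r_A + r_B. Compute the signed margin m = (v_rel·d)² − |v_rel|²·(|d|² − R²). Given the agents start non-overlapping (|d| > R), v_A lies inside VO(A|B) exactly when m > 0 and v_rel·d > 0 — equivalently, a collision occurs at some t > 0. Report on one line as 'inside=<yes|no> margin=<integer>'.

d = (6, -9),  |d|² = 117;  R = 7+3 = 10,  c = 117−10² = 17
v_rel = (-2, -3),  |v_rel|² = 13;  v_rel·d = (-2)·(6) + (-3)·(-9) = 15
13·t² − 30·t + 17 = 0  ⇒  m = 15² − 13·17 = 4
m = 4 > 0,  v_rel·d = 15 > 0  ⇒  inside

inside=yes margin=4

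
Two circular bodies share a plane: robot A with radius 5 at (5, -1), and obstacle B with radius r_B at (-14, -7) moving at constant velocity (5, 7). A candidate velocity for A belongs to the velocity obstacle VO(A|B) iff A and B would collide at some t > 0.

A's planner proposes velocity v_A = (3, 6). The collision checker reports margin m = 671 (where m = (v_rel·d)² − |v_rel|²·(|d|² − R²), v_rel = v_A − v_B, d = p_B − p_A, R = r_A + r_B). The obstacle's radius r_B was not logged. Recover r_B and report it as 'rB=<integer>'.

m = 671
d = (-19, -6);  v_rel = (-2, -1),  |v_rel|² = 5
v_rel×d = (-2)·(-6) − (-1)·(-19) = -7
since m = R²·5 − (-7)²:  R² = (49 + 671) / 5 = 144
R = √144 = 12  ⇒  r_B = 12 − 5 = 7

rB=7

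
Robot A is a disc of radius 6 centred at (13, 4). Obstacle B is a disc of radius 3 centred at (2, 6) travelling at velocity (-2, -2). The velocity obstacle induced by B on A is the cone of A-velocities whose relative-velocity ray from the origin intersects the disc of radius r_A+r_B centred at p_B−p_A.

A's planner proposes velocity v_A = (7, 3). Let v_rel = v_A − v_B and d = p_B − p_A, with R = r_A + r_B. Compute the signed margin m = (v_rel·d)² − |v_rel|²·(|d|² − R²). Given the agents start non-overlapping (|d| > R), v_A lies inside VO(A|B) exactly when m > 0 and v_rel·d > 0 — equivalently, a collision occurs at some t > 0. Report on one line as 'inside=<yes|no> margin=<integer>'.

d = (-11, 2),  |d|² = 125;  R = 6+3 = 9,  c = 125−9² = 44
v_rel = (9, 5),  |v_rel|² = 106;  v_rel·d = (9)·(-11) + (5)·(2) = -89
106·t² + 178·t + 44 = 0  ⇒  m = (-89)² − 106·44 = 3257
m = 3257 > 0,  v_rel·d = -89 < 0  ⇒  outside

inside=no margin=3257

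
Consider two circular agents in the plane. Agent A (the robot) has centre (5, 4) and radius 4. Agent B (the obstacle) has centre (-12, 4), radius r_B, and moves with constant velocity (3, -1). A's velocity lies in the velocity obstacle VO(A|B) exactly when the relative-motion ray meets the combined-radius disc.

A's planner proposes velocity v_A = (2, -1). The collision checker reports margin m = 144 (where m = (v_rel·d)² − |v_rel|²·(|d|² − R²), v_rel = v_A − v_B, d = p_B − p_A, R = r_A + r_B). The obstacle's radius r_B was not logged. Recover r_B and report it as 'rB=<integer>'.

m = 144
d = (-17, 0);  v_rel = (-1, 0),  |v_rel|² = 1
v_rel×d = (-1)·(0) − (0)·(-17) = 0
since m = R²·1 − 0²:  R² = (0 + 144) / 1 = 144
R = √144 = 12  ⇒  r_B = 12 − 4 = 8

rB=8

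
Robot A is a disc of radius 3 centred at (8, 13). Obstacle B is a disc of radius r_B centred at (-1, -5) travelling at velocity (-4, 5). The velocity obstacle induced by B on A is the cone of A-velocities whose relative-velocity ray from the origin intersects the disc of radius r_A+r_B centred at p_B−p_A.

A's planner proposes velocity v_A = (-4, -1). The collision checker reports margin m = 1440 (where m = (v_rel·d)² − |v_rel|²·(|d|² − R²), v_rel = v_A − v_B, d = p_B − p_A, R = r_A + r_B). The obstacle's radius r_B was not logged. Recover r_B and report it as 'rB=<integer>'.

m = 1440
d = (-9, -18);  v_rel = (0, -6),  |v_rel|² = 36
v_rel×d = (0)·(-18) − (-6)·(-9) = -54
since m = R²·36 − (-54)²:  R² = (2916 + 1440) / 36 = 121
R = √121 = 11  ⇒  r_B = 11 − 3 = 8

rB=8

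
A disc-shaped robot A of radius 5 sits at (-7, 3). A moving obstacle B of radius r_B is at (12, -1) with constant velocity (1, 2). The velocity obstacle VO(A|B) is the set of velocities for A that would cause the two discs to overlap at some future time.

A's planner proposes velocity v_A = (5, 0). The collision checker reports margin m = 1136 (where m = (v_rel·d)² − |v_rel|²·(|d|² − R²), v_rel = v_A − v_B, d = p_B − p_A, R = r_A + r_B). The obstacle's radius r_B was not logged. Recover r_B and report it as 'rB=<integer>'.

m = 1136
d = (19, -4);  v_rel = (4, -2),  |v_rel|² = 20
v_rel×d = (4)·(-4) − (-2)·(19) = 22
since m = R²·20 − 22²:  R² = (484 + 1136) / 20 = 81
R = √81 = 9  ⇒  r_B = 9 − 5 = 4

rB=4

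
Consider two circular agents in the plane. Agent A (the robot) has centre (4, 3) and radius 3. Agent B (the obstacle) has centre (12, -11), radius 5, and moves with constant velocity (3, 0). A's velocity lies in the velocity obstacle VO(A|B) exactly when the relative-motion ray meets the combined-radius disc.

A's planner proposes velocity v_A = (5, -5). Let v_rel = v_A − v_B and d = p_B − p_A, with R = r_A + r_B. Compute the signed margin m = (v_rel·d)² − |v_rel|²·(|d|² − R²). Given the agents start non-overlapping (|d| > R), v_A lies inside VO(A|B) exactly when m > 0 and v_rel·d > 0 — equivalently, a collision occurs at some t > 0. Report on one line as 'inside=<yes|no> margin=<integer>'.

d = (8, -14),  |d|² = 260;  R = 3+5 = 8,  c = 260−8² = 196
v_rel = (2, -5),  |v_rel|² = 29;  v_rel·d = (2)·(8) + (-5)·(-14) = 86
29·t² − 172·t + 196 = 0  ⇒  m = 86² − 29·196 = 1712
m = 1712 > 0,  v_rel·d = 86 > 0  ⇒  inside

inside=yes margin=1712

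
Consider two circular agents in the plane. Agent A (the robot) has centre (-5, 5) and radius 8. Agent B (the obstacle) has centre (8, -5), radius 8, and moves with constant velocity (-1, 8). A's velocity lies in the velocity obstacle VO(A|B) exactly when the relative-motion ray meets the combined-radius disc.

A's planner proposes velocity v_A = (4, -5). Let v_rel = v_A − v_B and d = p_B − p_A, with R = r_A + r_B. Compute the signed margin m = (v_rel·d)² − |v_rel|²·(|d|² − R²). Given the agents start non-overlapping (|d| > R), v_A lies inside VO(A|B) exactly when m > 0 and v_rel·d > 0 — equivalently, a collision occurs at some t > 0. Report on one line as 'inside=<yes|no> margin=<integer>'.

d = (13, -10),  |d|² = 269;  R = 8+8 = 16,  c = 269−16² = 13
v_rel = (5, -13),  |v_rel|² = 194;  v_rel·d = (5)·(13) + (-13)·(-10) = 195
194·t² − 390·t + 13 = 0  ⇒  m = 195² − 194·13 = 35503
m = 35503 > 0,  v_rel·d = 195 > 0  ⇒  inside

inside=yes margin=35503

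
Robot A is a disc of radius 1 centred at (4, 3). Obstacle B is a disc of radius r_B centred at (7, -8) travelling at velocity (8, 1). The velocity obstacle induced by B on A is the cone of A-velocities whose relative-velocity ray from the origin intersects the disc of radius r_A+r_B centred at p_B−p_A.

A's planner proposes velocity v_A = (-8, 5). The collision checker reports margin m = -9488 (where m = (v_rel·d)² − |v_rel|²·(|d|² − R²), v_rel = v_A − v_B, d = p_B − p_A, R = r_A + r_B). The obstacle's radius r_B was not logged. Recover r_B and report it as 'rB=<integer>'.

m = -9488
d = (3, -11);  v_rel = (-16, 4),  |v_rel|² = 272
v_rel×d = (-16)·(-11) − (4)·(3) = 164
since m = R²·272 − 164²:  R² = (26896 + -9488) / 272 = 64
R = √64 = 8  ⇒  r_B = 8 − 1 = 7

rB=7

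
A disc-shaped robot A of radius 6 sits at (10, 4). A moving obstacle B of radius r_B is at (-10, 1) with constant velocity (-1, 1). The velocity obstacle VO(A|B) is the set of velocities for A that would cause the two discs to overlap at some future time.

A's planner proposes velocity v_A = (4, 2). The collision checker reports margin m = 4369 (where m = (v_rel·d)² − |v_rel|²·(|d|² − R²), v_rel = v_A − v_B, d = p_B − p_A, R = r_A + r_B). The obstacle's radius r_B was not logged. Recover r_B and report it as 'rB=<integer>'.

m = 4369
d = (-20, -3);  v_rel = (5, 1),  |v_rel|² = 26
v_rel×d = (5)·(-3) − (1)·(-20) = 5
since m = R²·26 − 5²:  R² = (25 + 4369) / 26 = 169
R = √169 = 13  ⇒  r_B = 13 − 6 = 7

rB=7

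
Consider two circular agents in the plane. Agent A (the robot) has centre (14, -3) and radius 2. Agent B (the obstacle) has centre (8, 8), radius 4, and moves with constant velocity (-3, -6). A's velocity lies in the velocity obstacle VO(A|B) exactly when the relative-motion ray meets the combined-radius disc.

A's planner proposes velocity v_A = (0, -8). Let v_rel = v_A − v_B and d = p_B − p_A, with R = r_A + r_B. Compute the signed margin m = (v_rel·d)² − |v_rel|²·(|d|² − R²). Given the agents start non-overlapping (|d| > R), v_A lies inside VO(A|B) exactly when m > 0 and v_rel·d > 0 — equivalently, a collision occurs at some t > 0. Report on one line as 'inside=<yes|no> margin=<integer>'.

d = (-6, 11),  |d|² = 157;  R = 2+4 = 6,  c = 157−6² = 121
v_rel = (3, -2),  |v_rel|² = 13;  v_rel·d = (3)·(-6) + (-2)·(11) = -40
13·t² + 80·t + 121 = 0  ⇒  m = (-40)² − 13·121 = 27
m = 27 > 0,  v_rel·d = -40 < 0  ⇒  outside

inside=no margin=27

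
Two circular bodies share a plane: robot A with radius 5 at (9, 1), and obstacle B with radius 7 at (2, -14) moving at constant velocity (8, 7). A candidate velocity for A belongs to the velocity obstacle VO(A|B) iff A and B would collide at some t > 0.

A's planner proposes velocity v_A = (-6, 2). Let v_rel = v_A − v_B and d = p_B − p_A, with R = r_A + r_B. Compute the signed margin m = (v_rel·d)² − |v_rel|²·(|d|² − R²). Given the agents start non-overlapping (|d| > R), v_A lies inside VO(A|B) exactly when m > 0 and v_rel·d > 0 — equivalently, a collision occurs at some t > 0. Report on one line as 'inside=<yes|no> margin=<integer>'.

d = (-7, -15),  |d|² = 274;  R = 5+7 = 12,  c = 274−12² = 130
v_rel = (-14, -5),  |v_rel|² = 221;  v_rel·d = (-14)·(-7) + (-5)·(-15) = 173
221·t² − 346·t + 130 = 0  ⇒  m = 173² − 221·130 = 1199
m = 1199 > 0,  v_rel·d = 173 > 0  ⇒  inside

inside=yes margin=1199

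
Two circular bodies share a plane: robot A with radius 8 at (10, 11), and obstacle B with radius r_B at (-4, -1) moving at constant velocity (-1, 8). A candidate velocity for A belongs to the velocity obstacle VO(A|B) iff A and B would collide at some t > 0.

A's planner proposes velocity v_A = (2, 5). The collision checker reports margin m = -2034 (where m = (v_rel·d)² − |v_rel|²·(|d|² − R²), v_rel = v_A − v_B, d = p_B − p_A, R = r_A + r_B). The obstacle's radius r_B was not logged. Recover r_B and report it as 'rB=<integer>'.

m = -2034
d = (-14, -12);  v_rel = (3, -3),  |v_rel|² = 18
v_rel×d = (3)·(-12) − (-3)·(-14) = -78
since m = R²·18 − (-78)²:  R² = (6084 + -2034) / 18 = 225
R = √225 = 15  ⇒  r_B = 15 − 8 = 7

rB=7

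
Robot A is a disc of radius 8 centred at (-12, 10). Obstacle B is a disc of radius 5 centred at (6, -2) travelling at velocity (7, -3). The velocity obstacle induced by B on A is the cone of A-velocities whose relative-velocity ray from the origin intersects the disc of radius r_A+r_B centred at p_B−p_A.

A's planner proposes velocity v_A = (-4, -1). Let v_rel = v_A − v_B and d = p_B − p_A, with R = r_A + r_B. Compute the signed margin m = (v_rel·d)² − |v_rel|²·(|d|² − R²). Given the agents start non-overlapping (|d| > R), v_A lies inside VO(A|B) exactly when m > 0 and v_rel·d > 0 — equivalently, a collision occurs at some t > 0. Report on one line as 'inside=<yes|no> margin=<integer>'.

d = (18, -12),  |d|² = 468;  R = 8+5 = 13,  c = 468−13² = 299
v_rel = (-11, 2),  |v_rel|² = 125;  v_rel·d = (-11)·(18) + (2)·(-12) = -222
125·t² + 444·t + 299 = 0  ⇒  m = (-222)² − 125·299 = 11909
m = 11909 > 0,  v_rel·d = -222 < 0  ⇒  outside

inside=no margin=11909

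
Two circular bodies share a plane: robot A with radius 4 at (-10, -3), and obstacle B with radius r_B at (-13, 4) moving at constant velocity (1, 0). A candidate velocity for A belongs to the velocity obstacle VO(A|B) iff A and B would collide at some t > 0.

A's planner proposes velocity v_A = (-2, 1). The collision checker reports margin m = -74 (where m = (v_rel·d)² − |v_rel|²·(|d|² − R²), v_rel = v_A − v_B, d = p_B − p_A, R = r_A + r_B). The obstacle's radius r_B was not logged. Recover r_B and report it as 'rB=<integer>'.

m = -74
d = (-3, 7);  v_rel = (-3, 1),  |v_rel|² = 10
v_rel×d = (-3)·(7) − (1)·(-3) = -18
since m = R²·10 − (-18)²:  R² = (324 + -74) / 10 = 25
R = √25 = 5  ⇒  r_B = 5 − 4 = 1

rB=1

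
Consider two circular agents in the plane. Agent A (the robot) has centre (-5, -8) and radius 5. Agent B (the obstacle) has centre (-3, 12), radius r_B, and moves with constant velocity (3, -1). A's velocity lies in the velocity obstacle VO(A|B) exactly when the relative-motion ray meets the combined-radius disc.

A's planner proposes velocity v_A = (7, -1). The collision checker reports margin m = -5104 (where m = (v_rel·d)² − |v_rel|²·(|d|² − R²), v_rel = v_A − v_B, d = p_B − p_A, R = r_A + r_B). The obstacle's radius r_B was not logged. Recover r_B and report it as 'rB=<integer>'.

m = -5104
d = (2, 20);  v_rel = (4, 0),  |v_rel|² = 16
v_rel×d = (4)·(20) − (0)·(2) = 80
since m = R²·16 − 80²:  R² = (6400 + -5104) / 16 = 81
R = √81 = 9  ⇒  r_B = 9 − 5 = 4

rB=4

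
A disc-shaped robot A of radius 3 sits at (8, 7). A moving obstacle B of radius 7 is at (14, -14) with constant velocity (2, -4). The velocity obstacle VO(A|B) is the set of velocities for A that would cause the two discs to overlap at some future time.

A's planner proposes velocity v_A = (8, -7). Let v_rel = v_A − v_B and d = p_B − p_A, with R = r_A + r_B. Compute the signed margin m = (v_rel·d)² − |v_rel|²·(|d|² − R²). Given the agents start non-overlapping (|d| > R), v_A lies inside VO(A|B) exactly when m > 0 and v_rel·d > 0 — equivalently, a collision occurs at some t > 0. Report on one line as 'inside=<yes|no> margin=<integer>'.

d = (6, -21),  |d|² = 477;  R = 3+7 = 10,  c = 477−10² = 377
v_rel = (6, -3),  |v_rel|² = 45;  v_rel·d = (6)·(6) + (-3)·(-21) = 99
45·t² − 198·t + 377 = 0  ⇒  m = 99² − 45·377 = -7164
m = -7164 < 0,  v_rel·d = 99 > 0  ⇒  outside

inside=no margin=-7164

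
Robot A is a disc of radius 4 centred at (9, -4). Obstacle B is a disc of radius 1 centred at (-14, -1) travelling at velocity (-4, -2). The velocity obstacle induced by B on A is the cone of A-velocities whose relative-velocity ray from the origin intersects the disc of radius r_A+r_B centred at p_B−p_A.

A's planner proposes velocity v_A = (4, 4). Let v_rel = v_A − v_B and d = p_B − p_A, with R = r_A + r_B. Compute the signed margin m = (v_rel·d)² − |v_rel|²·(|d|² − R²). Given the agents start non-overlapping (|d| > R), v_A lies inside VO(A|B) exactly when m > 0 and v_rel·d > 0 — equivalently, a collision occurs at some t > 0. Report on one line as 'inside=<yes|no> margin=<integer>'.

d = (-23, 3),  |d|² = 538;  R = 4+1 = 5,  c = 538−5² = 513
v_rel = (8, 6),  |v_rel|² = 100;  v_rel·d = (8)·(-23) + (6)·(3) = -166
100·t² + 332·t + 513 = 0  ⇒  m = (-166)² − 100·513 = -23744
m = -23744 < 0,  v_rel·d = -166 < 0  ⇒  outside

inside=no margin=-23744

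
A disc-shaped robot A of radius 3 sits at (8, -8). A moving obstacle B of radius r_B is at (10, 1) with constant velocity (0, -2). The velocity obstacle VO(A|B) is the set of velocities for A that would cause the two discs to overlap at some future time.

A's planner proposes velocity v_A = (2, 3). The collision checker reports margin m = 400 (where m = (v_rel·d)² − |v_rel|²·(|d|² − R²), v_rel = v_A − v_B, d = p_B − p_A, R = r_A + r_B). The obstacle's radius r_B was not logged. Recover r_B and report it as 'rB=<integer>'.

m = 400
d = (2, 9);  v_rel = (2, 5),  |v_rel|² = 29
v_rel×d = (2)·(9) − (5)·(2) = 8
since m = R²·29 − 8²:  R² = (64 + 400) / 29 = 16
R = √16 = 4  ⇒  r_B = 4 − 3 = 1

rB=1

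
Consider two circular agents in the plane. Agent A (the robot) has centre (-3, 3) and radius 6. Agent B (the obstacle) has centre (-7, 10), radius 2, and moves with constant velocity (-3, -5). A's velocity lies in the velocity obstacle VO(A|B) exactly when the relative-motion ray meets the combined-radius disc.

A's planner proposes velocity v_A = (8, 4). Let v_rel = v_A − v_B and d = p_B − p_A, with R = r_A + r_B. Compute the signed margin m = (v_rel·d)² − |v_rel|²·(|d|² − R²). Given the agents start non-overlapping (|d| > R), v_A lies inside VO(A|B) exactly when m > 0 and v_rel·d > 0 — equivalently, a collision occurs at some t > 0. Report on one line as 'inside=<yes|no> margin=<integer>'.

d = (-4, 7),  |d|² = 65;  R = 6+2 = 8,  c = 65−8² = 1
v_rel = (11, 9),  |v_rel|² = 202;  v_rel·d = (11)·(-4) + (9)·(7) = 19
202·t² − 38·t + 1 = 0  ⇒  m = 19² − 202·1 = 159
m = 159 > 0,  v_rel·d = 19 > 0  ⇒  inside

inside=yes margin=159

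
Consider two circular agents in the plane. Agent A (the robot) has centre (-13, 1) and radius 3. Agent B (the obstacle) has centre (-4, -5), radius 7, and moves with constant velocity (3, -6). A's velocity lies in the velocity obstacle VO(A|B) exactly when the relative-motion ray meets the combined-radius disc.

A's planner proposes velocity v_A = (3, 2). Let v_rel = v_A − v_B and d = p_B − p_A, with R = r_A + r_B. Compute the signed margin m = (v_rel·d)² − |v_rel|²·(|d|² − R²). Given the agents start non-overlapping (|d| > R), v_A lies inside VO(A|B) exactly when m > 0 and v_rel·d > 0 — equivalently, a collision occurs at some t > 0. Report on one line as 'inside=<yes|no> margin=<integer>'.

d = (9, -6),  |d|² = 117;  R = 3+7 = 10,  c = 117−10² = 17
v_rel = (0, 8),  |v_rel|² = 64;  v_rel·d = (0)·(9) + (8)·(-6) = -48
64·t² + 96·t + 17 = 0  ⇒  m = (-48)² − 64·17 = 1216
m = 1216 > 0,  v_rel·d = -48 < 0  ⇒  outside

inside=no margin=1216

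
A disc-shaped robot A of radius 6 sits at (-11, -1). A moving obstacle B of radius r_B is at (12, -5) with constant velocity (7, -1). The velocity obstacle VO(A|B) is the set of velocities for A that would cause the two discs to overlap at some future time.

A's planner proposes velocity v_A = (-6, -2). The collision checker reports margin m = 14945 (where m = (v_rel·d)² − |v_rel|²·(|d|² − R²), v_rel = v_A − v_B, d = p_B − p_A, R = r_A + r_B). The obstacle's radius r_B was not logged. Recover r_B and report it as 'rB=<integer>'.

m = 14945
d = (23, -4);  v_rel = (-13, -1),  |v_rel|² = 170
v_rel×d = (-13)·(-4) − (-1)·(23) = 75
since m = R²·170 − 75²:  R² = (5625 + 14945) / 170 = 121
R = √121 = 11  ⇒  r_B = 11 − 6 = 5

rB=5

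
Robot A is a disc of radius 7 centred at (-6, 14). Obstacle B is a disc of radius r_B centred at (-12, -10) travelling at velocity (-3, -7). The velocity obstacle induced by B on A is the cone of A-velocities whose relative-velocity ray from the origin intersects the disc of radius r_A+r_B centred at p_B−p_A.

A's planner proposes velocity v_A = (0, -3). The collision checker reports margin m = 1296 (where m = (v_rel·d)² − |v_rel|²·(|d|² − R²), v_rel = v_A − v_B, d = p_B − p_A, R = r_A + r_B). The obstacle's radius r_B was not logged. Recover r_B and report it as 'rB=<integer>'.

m = 1296
d = (-6, -24);  v_rel = (3, 4),  |v_rel|² = 25
v_rel×d = (3)·(-24) − (4)·(-6) = -48
since m = R²·25 − (-48)²:  R² = (2304 + 1296) / 25 = 144
R = √144 = 12  ⇒  r_B = 12 − 7 = 5

rB=5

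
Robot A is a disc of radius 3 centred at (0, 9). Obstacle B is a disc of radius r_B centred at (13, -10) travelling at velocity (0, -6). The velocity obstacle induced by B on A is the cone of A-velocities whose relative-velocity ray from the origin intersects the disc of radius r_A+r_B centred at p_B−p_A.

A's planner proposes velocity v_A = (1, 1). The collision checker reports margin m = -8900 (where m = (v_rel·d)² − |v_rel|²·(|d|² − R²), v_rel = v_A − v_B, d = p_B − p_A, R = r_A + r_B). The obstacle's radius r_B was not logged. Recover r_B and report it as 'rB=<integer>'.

m = -8900
d = (13, -19);  v_rel = (1, 7),  |v_rel|² = 50
v_rel×d = (1)·(-19) − (7)·(13) = -110
since m = R²·50 − (-110)²:  R² = (12100 + -8900) / 50 = 64
R = √64 = 8  ⇒  r_B = 8 − 3 = 5

rB=5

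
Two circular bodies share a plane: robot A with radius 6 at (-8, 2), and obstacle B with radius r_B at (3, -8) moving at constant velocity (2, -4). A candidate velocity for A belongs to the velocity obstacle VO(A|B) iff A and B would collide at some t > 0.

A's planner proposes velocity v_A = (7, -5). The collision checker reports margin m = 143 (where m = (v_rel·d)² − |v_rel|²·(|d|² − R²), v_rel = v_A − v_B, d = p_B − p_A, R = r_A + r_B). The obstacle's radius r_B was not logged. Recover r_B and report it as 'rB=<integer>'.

m = 143
d = (11, -10);  v_rel = (5, -1),  |v_rel|² = 26
v_rel×d = (5)·(-10) − (-1)·(11) = -39
since m = R²·26 − (-39)²:  R² = (1521 + 143) / 26 = 64
R = √64 = 8  ⇒  r_B = 8 − 6 = 2

rB=2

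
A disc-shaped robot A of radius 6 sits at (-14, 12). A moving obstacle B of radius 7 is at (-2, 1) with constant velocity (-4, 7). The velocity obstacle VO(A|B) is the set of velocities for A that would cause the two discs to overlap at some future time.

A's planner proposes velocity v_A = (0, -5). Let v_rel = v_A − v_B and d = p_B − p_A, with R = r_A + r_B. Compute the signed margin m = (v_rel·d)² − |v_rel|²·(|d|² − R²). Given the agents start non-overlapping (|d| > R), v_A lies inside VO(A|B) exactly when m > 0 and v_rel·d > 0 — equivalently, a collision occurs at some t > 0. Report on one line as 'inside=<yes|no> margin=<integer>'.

d = (12, -11),  |d|² = 265;  R = 6+7 = 13,  c = 265−13² = 96
v_rel = (4, -12),  |v_rel|² = 160;  v_rel·d = (4)·(12) + (-12)·(-11) = 180
160·t² − 360·t + 96 = 0  ⇒  m = 180² − 160·96 = 17040
m = 17040 > 0,  v_rel·d = 180 > 0  ⇒  inside

inside=yes margin=17040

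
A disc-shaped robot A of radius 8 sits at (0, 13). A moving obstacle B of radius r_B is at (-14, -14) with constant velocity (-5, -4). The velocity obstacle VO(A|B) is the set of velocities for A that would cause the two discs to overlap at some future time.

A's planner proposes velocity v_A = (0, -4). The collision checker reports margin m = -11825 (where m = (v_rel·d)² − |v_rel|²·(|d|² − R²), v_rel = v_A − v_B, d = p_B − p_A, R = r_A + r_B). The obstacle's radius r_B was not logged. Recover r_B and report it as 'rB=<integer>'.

m = -11825
d = (-14, -27);  v_rel = (5, 0),  |v_rel|² = 25
v_rel×d = (5)·(-27) − (0)·(-14) = -135
since m = R²·25 − (-135)²:  R² = (18225 + -11825) / 25 = 256
R = √256 = 16  ⇒  r_B = 16 − 8 = 8

rB=8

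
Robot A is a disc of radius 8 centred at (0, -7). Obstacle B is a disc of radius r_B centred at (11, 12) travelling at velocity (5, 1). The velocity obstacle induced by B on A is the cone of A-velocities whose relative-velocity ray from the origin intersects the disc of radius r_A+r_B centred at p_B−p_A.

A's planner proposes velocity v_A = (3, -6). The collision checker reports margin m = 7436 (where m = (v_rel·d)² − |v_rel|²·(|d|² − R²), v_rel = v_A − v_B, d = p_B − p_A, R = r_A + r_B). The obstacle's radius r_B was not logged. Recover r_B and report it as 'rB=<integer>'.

m = 7436
d = (11, 19);  v_rel = (-2, -7),  |v_rel|² = 53
v_rel×d = (-2)·(19) − (-7)·(11) = 39
since m = R²·53 − 39²:  R² = (1521 + 7436) / 53 = 169
R = √169 = 13  ⇒  r_B = 13 − 8 = 5

rB=5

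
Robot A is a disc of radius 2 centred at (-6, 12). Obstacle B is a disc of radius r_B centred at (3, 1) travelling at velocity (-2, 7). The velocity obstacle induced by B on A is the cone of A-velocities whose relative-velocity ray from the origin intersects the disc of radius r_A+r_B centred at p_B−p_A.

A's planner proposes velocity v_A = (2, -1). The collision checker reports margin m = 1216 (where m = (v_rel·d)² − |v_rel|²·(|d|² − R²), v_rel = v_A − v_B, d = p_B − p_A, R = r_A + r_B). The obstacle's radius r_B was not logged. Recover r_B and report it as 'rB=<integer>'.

m = 1216
d = (9, -11);  v_rel = (4, -8),  |v_rel|² = 80
v_rel×d = (4)·(-11) − (-8)·(9) = 28
since m = R²·80 − 28²:  R² = (784 + 1216) / 80 = 25
R = √25 = 5  ⇒  r_B = 5 − 2 = 3

rB=3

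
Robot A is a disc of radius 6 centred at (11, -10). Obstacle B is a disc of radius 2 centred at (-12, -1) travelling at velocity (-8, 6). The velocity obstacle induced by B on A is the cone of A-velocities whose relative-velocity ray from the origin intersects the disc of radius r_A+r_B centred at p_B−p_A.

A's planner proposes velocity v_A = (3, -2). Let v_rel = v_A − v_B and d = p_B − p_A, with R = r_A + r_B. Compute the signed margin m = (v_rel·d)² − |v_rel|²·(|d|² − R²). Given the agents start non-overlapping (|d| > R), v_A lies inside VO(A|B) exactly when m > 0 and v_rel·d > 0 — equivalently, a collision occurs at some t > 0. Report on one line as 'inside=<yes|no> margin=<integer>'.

d = (-23, 9),  |d|² = 610;  R = 6+2 = 8,  c = 610−8² = 546
v_rel = (11, -8),  |v_rel|² = 185;  v_rel·d = (11)·(-23) + (-8)·(9) = -325
185·t² + 650·t + 546 = 0  ⇒  m = (-325)² − 185·546 = 4615
m = 4615 > 0,  v_rel·d = -325 < 0  ⇒  outside

inside=no margin=4615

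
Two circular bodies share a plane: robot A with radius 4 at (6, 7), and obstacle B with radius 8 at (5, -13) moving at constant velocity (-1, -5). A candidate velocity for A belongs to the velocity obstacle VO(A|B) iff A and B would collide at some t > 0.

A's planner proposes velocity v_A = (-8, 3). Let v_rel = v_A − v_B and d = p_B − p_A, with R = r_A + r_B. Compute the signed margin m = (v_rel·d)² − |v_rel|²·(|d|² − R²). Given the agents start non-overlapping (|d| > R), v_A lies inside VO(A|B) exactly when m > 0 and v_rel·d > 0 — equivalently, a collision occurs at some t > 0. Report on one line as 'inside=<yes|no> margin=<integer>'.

d = (-1, -20),  |d|² = 401;  R = 4+8 = 12,  c = 401−12² = 257
v_rel = (-7, 8),  |v_rel|² = 113;  v_rel·d = (-7)·(-1) + (8)·(-20) = -153
113·t² + 306·t + 257 = 0  ⇒  m = (-153)² − 113·257 = -5632
m = -5632 < 0,  v_rel·d = -153 < 0  ⇒  outside

inside=no margin=-5632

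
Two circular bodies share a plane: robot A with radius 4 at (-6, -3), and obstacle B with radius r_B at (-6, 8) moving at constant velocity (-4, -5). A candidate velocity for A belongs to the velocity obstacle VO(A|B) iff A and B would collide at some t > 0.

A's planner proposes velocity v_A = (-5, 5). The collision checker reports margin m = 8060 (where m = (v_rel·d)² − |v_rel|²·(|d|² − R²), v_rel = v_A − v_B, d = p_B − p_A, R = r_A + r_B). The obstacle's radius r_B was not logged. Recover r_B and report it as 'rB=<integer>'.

m = 8060
d = (0, 11);  v_rel = (-1, 10),  |v_rel|² = 101
v_rel×d = (-1)·(11) − (10)·(0) = -11
since m = R²·101 − (-11)²:  R² = (121 + 8060) / 101 = 81
R = √81 = 9  ⇒  r_B = 9 − 4 = 5

rB=5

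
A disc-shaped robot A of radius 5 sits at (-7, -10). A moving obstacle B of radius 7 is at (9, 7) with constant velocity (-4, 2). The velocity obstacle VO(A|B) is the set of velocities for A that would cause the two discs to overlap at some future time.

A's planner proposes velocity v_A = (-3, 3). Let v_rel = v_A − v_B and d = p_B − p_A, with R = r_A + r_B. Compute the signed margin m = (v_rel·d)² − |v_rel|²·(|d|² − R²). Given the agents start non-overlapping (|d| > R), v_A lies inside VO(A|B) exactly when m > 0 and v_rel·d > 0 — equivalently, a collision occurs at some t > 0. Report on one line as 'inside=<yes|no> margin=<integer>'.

d = (16, 17),  |d|² = 545;  R = 5+7 = 12,  c = 545−12² = 401
v_rel = (1, 1),  |v_rel|² = 2;  v_rel·d = (1)·(16) + (1)·(17) = 33
2·t² − 66·t + 401 = 0  ⇒  m = 33² − 2·401 = 287
m = 287 > 0,  v_rel·d = 33 > 0  ⇒  inside

inside=yes margin=287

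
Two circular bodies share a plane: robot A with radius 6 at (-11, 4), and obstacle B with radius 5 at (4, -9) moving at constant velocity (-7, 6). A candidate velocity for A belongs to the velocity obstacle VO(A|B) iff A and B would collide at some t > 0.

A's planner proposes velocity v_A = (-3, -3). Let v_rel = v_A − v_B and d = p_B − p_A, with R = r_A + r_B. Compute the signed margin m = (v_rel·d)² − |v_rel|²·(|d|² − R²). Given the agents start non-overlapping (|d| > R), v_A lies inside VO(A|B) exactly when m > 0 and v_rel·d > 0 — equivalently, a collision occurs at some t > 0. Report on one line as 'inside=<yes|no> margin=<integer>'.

d = (15, -13),  |d|² = 394;  R = 6+5 = 11,  c = 394−11² = 273
v_rel = (4, -9),  |v_rel|² = 97;  v_rel·d = (4)·(15) + (-9)·(-13) = 177
97·t² − 354·t + 273 = 0  ⇒  m = 177² − 97·273 = 4848
m = 4848 > 0,  v_rel·d = 177 > 0  ⇒  inside

inside=yes margin=4848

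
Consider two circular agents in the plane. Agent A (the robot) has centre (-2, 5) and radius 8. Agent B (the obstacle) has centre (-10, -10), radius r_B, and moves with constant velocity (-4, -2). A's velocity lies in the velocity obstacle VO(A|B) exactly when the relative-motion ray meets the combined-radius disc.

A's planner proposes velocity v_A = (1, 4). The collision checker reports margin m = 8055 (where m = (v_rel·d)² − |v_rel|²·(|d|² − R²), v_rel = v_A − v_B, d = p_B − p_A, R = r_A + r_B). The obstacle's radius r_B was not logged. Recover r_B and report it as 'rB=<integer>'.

m = 8055
d = (-8, -15);  v_rel = (5, 6),  |v_rel|² = 61
v_rel×d = (5)·(-15) − (6)·(-8) = -27
since m = R²·61 − (-27)²:  R² = (729 + 8055) / 61 = 144
R = √144 = 12  ⇒  r_B = 12 − 8 = 4

rB=4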